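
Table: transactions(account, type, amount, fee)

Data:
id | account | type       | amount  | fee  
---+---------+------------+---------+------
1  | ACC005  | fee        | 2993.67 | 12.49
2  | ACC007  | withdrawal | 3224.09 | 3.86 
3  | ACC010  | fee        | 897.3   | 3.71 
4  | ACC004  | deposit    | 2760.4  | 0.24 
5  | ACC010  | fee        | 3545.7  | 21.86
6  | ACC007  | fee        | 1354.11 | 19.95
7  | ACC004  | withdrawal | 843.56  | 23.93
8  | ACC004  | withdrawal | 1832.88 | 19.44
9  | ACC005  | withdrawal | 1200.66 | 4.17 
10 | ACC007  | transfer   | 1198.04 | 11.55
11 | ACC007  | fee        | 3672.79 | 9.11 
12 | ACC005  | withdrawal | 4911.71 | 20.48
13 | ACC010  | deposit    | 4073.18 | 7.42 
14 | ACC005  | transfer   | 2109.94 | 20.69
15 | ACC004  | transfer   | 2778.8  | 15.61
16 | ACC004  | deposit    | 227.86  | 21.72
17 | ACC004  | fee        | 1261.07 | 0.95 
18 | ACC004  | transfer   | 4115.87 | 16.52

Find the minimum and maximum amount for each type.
SELECT type, MIN(amount), MAX(amount)
FROM transactions
GROUP BY type

Result:
  deposit: min=227.86, max=4073.18
  fee: min=897.30, max=3672.79
  transfer: min=1198.04, max=4115.87
  withdrawal: min=843.56, max=4911.71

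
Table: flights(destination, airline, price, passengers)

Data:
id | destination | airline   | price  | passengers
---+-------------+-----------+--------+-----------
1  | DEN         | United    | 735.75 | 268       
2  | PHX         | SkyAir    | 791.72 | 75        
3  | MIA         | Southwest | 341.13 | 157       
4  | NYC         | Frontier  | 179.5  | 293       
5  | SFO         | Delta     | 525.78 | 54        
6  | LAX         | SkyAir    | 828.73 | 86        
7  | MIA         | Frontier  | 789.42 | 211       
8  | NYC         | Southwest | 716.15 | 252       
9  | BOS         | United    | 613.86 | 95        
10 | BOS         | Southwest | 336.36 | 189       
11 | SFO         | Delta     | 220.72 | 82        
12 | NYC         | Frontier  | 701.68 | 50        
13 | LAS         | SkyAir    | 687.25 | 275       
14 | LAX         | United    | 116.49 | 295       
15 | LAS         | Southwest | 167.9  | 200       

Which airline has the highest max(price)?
SELECT airline, MAX(price) as val
FROM flights
GROUP BY airline
ORDER BY val DESC
LIMIT 1

Result: SkyAir with max(price) = 828.73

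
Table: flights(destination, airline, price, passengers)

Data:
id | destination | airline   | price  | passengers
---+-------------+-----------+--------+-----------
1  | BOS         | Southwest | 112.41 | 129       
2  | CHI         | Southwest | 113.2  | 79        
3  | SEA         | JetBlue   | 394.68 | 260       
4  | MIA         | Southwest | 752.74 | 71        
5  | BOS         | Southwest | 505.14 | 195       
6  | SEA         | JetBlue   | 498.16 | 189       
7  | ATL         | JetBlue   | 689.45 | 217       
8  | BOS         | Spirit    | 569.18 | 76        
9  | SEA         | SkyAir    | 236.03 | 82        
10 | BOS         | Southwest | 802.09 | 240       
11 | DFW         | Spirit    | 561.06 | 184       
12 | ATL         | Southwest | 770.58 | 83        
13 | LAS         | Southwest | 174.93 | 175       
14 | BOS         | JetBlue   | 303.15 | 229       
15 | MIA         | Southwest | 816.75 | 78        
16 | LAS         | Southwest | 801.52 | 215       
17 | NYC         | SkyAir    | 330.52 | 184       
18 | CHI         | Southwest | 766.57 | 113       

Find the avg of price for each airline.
SELECT airline, AVG(price) as result
FROM flights
GROUP BY airline

Result:
  JetBlue: 471.36
  SkyAir: 283.28
  Southwest: 561.59
  Spirit: 565.12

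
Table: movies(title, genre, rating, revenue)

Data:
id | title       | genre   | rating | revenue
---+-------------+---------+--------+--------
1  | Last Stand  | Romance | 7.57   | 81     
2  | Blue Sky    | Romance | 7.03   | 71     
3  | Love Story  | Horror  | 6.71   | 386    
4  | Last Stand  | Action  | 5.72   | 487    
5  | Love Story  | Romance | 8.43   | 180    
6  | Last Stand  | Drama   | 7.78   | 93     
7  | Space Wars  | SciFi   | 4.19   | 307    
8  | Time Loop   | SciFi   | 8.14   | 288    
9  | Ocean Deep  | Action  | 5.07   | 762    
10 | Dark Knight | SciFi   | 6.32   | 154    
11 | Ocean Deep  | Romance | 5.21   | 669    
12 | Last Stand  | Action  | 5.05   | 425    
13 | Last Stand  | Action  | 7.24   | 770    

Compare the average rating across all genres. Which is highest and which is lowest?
SELECT genre, AVG(rating)
FROM movies
GROUP BY genre
ORDER BY AVG(rating)

All groups:
  Action: 5.77
  SciFi: 6.22
  Horror: 6.71
  Romance: 7.06
  Drama: 7.78

Highest: Drama (7.78)
Lowest: Action (5.77)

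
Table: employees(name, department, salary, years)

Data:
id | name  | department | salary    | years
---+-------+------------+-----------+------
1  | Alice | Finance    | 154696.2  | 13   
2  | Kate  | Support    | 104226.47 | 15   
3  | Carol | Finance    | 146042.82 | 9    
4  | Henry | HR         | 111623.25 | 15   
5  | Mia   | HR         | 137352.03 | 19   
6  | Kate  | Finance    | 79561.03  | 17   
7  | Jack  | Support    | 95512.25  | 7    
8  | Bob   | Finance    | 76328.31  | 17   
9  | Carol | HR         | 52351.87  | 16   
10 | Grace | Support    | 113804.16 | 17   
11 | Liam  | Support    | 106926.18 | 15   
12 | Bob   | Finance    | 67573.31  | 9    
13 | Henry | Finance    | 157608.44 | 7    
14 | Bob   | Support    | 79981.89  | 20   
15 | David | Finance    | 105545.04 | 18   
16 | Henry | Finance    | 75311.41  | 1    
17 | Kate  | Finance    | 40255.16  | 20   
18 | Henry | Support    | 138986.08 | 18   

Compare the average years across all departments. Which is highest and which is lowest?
SELECT department, AVG(years)
FROM employees
GROUP BY department
ORDER BY AVG(years)

All groups:
  Finance: 12.33
  Support: 15.33
  HR: 16.67

Highest: HR (16.67)
Lowest: Finance (12.33)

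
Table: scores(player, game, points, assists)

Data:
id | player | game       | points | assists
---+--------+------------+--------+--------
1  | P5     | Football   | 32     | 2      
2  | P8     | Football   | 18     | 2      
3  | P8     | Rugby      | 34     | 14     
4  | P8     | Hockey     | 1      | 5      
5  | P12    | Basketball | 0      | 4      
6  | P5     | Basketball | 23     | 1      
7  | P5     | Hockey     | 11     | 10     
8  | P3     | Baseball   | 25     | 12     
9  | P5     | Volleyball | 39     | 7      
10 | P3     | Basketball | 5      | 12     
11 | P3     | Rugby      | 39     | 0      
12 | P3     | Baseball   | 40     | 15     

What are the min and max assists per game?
SELECT game, MIN(assists), MAX(assists)
FROM scores
GROUP BY game

Result:
  Baseball: min=12, max=15
  Basketball: min=1, max=12
  Football: min=2, max=2
  Hockey: min=5, max=10
  Rugby: min=0, max=14
  Volleyball: min=7, max=7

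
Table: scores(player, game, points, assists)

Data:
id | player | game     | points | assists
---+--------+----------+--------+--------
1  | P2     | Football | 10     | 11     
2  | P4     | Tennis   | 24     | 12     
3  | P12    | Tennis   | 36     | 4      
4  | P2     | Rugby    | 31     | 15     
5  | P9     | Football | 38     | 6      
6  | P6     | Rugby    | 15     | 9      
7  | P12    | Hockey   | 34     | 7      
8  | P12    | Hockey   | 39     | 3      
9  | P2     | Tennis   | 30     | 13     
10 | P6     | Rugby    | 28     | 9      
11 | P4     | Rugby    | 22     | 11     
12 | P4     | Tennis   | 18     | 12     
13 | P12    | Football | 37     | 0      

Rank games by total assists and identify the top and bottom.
SELECT game, SUM(assists)
FROM scores
GROUP BY game
ORDER BY SUM(assists)

All groups:
  Hockey: 10
  Football: 17
  Tennis: 41
  Rugby: 44

Highest: Rugby (44)
Lowest: Hockey (10)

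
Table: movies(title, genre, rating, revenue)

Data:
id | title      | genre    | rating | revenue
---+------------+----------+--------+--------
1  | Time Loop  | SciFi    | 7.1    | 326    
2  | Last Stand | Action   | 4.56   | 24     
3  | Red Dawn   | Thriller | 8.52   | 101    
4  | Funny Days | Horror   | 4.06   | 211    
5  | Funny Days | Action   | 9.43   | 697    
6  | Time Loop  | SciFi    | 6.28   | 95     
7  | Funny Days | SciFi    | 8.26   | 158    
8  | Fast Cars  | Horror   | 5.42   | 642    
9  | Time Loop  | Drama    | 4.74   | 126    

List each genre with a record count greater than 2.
SELECT genre, COUNT(*) as cnt
FROM movies
GROUP BY genre
HAVING COUNT(*) > 2

Result:
  SciFi: 3

Note: HAVING filters groups after aggregation, WHERE filters rows before.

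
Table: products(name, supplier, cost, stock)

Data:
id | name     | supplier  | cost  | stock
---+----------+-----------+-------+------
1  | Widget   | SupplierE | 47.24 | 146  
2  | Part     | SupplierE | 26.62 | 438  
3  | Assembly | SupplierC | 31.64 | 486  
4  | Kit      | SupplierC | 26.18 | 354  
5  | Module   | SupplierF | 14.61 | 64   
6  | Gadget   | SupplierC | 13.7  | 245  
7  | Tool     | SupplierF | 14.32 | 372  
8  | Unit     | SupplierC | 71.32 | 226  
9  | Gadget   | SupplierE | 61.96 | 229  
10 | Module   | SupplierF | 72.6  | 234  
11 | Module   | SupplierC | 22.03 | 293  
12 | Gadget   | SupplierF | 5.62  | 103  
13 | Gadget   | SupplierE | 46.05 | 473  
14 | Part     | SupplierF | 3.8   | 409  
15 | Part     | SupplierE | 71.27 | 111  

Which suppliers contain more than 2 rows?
SELECT supplier, COUNT(*) as cnt
FROM products
GROUP BY supplier
HAVING COUNT(*) > 2

Result:
  SupplierC: 5
  SupplierE: 5
  SupplierF: 5

Note: HAVING filters groups after aggregation, WHERE filters rows before.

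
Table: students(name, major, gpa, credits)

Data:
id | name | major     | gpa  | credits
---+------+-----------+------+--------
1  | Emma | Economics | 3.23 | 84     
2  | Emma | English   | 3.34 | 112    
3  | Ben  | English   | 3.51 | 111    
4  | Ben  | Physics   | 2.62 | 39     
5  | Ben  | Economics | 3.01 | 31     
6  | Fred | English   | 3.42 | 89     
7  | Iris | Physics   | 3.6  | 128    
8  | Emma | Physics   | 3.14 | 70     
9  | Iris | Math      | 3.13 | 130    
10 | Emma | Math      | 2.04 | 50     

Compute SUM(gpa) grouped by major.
SELECT major, SUM(gpa) as result
FROM students
GROUP BY major

Result:
  Economics: 6.24
  English: 10.27
  Math: 5.17
  Physics: 9.36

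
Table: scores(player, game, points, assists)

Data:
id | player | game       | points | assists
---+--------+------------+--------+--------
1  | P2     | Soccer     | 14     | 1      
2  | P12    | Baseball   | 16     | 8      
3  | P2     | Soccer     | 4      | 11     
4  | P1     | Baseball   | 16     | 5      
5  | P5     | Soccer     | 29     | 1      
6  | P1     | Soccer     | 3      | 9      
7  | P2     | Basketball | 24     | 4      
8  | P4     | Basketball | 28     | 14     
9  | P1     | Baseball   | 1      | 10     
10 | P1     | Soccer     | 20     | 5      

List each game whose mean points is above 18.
SELECT game, AVG(points)
FROM scores
GROUP BY game
HAVING AVG(points) > 18

Result:
  Basketball: avg=26.00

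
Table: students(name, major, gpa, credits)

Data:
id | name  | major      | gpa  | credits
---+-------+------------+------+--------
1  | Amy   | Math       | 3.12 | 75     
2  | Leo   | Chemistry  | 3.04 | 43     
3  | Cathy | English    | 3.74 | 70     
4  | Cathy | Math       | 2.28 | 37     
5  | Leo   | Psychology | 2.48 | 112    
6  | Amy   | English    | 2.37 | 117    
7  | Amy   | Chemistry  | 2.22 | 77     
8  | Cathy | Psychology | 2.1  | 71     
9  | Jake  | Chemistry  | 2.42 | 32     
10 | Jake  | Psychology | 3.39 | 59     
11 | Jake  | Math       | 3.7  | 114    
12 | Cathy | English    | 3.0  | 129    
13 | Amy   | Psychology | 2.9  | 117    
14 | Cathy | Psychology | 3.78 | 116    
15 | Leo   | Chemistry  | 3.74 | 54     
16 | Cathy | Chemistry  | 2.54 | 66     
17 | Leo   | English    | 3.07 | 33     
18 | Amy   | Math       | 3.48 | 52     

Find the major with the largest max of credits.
SELECT major, MAX(credits) as val
FROM students
GROUP BY major
ORDER BY val DESC
LIMIT 1

Result: English with max(credits) = 129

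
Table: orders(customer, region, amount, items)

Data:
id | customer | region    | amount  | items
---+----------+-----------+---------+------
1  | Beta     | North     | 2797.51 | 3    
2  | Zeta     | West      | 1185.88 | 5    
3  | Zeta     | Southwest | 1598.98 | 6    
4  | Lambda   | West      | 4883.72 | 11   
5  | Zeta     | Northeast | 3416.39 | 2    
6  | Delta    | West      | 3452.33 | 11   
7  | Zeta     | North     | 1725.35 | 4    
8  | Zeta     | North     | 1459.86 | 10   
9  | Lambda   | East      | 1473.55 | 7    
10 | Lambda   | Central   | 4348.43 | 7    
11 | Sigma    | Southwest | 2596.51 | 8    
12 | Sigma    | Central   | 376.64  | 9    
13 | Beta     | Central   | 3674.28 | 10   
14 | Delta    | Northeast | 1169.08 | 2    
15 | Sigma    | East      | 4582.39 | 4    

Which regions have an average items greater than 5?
SELECT region, AVG(items)
FROM orders
GROUP BY region
HAVING AVG(items) > 5

Result:
  Central: avg=8.67
  East: avg=5.50
  North: avg=5.67
  Southwest: avg=7.00
  West: avg=9.00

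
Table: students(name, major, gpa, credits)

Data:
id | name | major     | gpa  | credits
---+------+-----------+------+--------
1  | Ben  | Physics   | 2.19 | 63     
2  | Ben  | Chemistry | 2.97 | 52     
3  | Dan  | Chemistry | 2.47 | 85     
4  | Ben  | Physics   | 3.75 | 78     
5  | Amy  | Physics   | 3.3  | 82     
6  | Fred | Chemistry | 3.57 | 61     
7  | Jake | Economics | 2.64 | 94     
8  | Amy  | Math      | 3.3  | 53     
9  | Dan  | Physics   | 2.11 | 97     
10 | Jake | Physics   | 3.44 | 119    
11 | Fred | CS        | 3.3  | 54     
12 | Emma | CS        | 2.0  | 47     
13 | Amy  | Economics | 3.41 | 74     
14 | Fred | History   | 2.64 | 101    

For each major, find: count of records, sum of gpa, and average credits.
SELECT major,
       COUNT(*) as cnt,
       SUM(gpa) as total_gpa,
       AVG(credits) as avg_credits
FROM students
GROUP BY major

Result:
  CS: 2 records, 5.30 total gpa, 50.50 avg credits
  Chemistry: 3 records, 9.01 total gpa, 66.00 avg credits
  Economics: 2 records, 6.05 total gpa, 84.00 avg credits
  History: 1 records, 2.64 total gpa, 101.00 avg credits
  Math: 1 records, 3.30 total gpa, 53.00 avg credits
  Physics: 5 records, 14.79 total gpa, 87.80 avg credits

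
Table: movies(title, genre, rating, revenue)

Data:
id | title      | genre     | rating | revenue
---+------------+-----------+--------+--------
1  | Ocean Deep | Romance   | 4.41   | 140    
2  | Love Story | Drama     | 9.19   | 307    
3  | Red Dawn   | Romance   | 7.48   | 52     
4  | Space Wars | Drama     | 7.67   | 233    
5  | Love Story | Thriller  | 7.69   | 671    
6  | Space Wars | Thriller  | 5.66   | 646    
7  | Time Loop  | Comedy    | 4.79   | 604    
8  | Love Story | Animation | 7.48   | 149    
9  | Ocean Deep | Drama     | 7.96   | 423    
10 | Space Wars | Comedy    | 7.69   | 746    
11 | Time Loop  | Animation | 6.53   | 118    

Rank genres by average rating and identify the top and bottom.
SELECT genre, AVG(rating)
FROM movies
GROUP BY genre
ORDER BY AVG(rating)

All groups:
  Romance: 5.95
  Comedy: 6.24
  Thriller: 6.68
  Animation: 7.01
  Drama: 8.27

Highest: Drama (8.27)
Lowest: Romance (5.95)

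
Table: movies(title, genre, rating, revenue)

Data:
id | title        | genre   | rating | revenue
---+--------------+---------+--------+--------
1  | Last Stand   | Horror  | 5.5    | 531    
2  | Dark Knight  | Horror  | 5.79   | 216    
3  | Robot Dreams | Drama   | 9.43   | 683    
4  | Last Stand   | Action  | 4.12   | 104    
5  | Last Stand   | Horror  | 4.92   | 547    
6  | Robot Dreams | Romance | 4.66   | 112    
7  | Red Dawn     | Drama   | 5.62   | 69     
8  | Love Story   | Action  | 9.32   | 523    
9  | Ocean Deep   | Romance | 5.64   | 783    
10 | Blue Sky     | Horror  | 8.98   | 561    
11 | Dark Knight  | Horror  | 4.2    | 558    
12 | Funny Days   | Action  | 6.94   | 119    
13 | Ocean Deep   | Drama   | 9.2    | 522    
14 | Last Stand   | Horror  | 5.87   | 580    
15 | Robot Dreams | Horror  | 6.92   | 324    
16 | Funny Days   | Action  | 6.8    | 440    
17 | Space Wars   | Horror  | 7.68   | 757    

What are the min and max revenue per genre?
SELECT genre, MIN(revenue), MAX(revenue)
FROM movies
GROUP BY genre

Result:
  Action: min=104, max=523
  Drama: min=69, max=683
  Horror: min=216, max=757
  Romance: min=112, max=783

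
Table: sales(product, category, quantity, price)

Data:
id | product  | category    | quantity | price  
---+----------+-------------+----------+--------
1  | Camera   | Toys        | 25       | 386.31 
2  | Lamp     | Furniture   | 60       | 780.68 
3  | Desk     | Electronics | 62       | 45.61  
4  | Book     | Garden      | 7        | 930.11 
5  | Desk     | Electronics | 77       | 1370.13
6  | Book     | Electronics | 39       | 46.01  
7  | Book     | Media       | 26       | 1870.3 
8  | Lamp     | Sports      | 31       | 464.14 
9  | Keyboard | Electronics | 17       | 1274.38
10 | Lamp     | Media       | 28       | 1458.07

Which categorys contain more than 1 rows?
SELECT category, COUNT(*) as cnt
FROM sales
GROUP BY category
HAVING COUNT(*) > 1

Result:
  Electronics: 4
  Media: 2

Note: HAVING filters groups after aggregation, WHERE filters rows before.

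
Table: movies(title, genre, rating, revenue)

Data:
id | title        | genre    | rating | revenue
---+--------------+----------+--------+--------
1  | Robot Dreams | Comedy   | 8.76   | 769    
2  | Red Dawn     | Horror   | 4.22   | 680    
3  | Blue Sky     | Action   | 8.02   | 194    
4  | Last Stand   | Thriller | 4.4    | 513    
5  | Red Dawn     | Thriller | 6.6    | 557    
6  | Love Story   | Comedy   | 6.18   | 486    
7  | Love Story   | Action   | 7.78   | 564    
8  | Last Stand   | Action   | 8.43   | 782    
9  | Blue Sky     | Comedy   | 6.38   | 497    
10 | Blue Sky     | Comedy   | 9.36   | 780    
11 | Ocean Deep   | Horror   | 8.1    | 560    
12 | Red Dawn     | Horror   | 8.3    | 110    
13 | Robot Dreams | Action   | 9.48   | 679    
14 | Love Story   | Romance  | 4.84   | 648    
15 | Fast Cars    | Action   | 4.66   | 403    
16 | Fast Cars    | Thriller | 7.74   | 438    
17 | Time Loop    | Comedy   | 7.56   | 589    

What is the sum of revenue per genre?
SELECT genre, SUM(revenue) as result
FROM movies
GROUP BY genre

Result:
  Action: 2622
  Comedy: 3121
  Horror: 1350
  Romance: 648
  Thriller: 1508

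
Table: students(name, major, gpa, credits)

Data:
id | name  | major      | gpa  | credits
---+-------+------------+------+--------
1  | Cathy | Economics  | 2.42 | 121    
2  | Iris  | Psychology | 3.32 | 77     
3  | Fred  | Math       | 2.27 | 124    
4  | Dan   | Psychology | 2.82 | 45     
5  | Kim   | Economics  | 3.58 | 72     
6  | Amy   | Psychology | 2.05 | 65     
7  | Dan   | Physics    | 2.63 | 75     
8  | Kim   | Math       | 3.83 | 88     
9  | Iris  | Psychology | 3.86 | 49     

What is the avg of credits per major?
SELECT major, AVG(credits) as result
FROM students
GROUP BY major

Result:
  Economics: 96.50
  Math: 106.00
  Physics: 75.00
  Psychology: 59.00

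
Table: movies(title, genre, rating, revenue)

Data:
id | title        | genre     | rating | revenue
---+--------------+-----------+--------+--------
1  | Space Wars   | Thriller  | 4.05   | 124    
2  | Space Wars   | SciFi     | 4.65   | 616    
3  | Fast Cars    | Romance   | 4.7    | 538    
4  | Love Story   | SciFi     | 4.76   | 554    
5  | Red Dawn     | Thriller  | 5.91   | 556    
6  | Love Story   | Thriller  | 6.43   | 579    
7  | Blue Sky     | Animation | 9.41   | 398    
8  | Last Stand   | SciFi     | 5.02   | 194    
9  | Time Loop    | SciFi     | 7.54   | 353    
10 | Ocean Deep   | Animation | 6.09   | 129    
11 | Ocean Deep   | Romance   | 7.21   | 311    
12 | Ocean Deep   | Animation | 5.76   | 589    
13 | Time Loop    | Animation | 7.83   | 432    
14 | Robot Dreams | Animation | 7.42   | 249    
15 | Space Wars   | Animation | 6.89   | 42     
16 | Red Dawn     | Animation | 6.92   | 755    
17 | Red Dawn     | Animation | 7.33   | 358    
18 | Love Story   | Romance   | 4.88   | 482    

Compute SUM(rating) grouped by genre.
SELECT genre, SUM(rating) as result
FROM movies
GROUP BY genre

Result:
  Animation: 57.65
  Romance: 16.79
  SciFi: 21.97
  Thriller: 16.39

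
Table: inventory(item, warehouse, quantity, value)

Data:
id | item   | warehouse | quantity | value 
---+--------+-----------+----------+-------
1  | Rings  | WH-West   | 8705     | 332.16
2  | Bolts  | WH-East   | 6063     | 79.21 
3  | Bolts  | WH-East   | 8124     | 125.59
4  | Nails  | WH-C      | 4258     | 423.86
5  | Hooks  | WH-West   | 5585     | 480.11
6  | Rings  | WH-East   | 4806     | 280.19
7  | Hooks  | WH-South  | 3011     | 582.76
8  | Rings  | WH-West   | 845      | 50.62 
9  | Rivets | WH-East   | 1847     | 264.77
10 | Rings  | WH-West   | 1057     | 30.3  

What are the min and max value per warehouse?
SELECT warehouse, MIN(value), MAX(value)
FROM inventory
GROUP BY warehouse

Result:
  WH-C: min=423.86, max=423.86
  WH-East: min=79.21, max=280.19
  WH-South: min=582.76, max=582.76
  WH-West: min=30.30, max=480.11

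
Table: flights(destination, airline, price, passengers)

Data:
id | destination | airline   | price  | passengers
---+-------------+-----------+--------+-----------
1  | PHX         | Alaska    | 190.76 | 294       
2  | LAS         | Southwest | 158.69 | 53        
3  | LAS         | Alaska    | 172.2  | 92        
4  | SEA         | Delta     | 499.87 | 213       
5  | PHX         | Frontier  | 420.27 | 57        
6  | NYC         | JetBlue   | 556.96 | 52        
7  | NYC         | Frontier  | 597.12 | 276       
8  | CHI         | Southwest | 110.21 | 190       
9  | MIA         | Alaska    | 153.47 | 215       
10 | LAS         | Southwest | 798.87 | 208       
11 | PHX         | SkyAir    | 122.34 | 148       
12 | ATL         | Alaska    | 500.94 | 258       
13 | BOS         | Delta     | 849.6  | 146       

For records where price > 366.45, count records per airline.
SELECT airline, COUNT(*)
FROM flights
WHERE price > 366.45
GROUP BY airline

Note: WHERE filters rows before grouping.

Result:
  Alaska: 1
  Delta: 2
  Frontier: 2
  JetBlue: 1
  Southwest: 1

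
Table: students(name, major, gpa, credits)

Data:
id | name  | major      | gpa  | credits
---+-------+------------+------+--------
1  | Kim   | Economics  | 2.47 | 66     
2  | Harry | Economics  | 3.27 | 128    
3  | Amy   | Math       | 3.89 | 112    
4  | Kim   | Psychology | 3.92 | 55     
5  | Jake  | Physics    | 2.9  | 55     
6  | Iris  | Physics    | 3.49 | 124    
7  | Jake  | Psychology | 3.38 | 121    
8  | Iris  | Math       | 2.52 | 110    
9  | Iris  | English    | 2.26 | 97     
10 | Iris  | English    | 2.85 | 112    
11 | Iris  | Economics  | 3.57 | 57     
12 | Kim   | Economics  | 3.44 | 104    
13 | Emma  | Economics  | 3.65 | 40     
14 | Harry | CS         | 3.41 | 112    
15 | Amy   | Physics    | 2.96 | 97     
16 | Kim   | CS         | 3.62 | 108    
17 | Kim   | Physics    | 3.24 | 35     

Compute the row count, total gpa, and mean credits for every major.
SELECT major,
       COUNT(*) as cnt,
       SUM(gpa) as total_gpa,
       AVG(credits) as avg_credits
FROM students
GROUP BY major

Result:
  CS: 2 records, 7.03 total gpa, 110.00 avg credits
  Economics: 5 records, 16.40 total gpa, 79.00 avg credits
  English: 2 records, 5.11 total gpa, 104.50 avg credits
  Math: 2 records, 6.41 total gpa, 111.00 avg credits
  Physics: 4 records, 12.59 total gpa, 77.75 avg credits
  Psychology: 2 records, 7.30 total gpa, 88.00 avg credits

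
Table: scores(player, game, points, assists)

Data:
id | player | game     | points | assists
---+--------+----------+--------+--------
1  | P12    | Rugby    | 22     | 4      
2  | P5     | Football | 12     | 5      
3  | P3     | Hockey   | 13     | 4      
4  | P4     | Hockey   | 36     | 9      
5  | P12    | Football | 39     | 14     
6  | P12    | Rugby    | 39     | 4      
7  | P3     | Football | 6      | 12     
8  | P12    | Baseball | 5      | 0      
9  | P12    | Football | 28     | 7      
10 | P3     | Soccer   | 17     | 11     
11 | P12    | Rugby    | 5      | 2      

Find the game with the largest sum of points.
SELECT game, SUM(points) as val
FROM scores
GROUP BY game
ORDER BY val DESC
LIMIT 1

Result: Football with sum(points) = 85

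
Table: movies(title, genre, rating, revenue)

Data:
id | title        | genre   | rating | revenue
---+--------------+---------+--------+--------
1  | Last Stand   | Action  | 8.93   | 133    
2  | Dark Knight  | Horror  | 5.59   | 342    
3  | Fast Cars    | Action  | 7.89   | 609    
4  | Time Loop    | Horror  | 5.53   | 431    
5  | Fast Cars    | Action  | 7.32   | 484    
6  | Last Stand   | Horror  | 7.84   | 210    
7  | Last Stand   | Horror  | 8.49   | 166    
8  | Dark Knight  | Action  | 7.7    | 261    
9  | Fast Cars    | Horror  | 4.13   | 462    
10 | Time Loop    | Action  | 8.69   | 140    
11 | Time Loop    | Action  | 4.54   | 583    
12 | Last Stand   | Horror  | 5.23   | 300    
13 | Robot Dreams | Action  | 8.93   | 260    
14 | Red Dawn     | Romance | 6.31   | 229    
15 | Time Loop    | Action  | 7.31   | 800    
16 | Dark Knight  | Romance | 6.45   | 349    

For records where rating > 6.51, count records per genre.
SELECT genre, COUNT(*)
FROM movies
WHERE rating > 6.51
GROUP BY genre

Note: WHERE filters rows before grouping.

Result:
  Action: 7
  Horror: 2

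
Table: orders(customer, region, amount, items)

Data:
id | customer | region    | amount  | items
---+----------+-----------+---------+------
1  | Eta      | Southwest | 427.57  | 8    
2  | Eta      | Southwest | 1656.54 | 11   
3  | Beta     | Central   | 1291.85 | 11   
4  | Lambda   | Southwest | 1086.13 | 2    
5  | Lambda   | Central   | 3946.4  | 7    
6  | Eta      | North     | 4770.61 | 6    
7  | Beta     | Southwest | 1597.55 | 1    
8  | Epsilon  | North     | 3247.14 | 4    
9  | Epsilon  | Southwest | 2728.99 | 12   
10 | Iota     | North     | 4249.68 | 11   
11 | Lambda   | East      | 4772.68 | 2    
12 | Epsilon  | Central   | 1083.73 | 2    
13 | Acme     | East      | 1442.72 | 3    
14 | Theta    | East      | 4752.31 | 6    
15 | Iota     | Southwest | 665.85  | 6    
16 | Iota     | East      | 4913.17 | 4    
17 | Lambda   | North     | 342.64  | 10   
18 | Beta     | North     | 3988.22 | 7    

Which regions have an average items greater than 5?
SELECT region, AVG(items)
FROM orders
GROUP BY region
HAVING AVG(items) > 5

Result:
  Central: avg=6.67
  North: avg=7.60
  Southwest: avg=6.67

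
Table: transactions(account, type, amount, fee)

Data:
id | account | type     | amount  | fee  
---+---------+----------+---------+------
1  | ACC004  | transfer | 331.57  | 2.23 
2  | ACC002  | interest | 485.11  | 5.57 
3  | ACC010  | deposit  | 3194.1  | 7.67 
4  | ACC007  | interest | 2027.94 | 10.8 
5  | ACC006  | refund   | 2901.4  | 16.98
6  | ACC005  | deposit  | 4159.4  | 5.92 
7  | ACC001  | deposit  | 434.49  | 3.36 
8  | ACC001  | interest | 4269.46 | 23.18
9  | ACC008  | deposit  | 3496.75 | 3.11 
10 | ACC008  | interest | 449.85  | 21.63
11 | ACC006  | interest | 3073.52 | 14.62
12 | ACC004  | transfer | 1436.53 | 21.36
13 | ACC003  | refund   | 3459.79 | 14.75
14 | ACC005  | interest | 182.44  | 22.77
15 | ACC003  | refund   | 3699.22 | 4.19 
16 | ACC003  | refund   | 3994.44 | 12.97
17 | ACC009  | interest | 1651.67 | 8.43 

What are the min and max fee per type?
SELECT type, MIN(fee), MAX(fee)
FROM transactions
GROUP BY type

Result:
  deposit: min=3.11, max=7.67
  interest: min=5.57, max=23.18
  refund: min=4.19, max=16.98
  transfer: min=2.23, max=21.36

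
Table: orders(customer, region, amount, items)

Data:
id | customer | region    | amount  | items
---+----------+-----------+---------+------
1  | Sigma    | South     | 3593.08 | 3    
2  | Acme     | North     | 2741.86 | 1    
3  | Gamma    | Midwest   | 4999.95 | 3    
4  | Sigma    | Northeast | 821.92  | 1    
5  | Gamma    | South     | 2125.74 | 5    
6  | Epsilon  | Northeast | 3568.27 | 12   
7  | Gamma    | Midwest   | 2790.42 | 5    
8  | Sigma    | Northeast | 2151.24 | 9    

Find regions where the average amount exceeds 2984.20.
SELECT region, AVG(amount)
FROM orders
GROUP BY region
HAVING AVG(amount) > 2984.20

Result:
  Midwest: avg=3895.19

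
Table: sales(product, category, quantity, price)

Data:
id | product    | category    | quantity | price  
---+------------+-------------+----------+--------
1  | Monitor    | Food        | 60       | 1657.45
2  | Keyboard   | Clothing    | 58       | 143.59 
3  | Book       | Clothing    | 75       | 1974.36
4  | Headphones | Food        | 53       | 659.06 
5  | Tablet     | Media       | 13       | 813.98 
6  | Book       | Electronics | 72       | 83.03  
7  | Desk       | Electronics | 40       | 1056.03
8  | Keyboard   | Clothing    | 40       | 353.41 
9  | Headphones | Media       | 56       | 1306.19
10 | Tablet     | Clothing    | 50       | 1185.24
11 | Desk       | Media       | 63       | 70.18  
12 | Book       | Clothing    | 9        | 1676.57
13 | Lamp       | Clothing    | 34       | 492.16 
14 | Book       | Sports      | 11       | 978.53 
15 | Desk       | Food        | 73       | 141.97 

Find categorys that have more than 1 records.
SELECT category, COUNT(*) as cnt
FROM sales
GROUP BY category
HAVING COUNT(*) > 1

Result:
  Clothing: 6
  Electronics: 2
  Food: 3
  Media: 3

Note: HAVING filters groups after aggregation, WHERE filters rows before.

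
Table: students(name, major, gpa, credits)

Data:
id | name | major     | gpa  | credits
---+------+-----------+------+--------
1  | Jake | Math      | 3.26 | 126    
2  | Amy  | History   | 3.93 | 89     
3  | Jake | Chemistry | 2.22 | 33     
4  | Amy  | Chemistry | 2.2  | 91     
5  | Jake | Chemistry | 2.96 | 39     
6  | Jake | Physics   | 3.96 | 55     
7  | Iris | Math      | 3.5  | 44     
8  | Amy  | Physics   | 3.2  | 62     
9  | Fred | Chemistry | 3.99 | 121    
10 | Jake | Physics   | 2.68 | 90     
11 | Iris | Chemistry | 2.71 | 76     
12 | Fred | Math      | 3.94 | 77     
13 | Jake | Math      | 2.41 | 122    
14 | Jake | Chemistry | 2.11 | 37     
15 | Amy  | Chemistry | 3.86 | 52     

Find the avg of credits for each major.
SELECT major, AVG(credits) as result
FROM students
GROUP BY major

Result:
  Chemistry: 64.14
  History: 89.00
  Math: 92.25
  Physics: 69.00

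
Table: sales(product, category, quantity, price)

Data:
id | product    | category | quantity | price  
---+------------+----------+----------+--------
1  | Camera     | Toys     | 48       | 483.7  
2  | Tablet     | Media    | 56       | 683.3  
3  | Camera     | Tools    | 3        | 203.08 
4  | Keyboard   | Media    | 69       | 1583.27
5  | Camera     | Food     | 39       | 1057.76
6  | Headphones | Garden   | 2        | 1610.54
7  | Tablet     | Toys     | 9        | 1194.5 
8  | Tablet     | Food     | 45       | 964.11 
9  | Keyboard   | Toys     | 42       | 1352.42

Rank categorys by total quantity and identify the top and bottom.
SELECT category, SUM(quantity)
FROM sales
GROUP BY category
ORDER BY SUM(quantity)

All groups:
  Garden: 2
  Tools: 3
  Food: 84
  Toys: 99
  Media: 125

Highest: Media (125)
Lowest: Garden (2)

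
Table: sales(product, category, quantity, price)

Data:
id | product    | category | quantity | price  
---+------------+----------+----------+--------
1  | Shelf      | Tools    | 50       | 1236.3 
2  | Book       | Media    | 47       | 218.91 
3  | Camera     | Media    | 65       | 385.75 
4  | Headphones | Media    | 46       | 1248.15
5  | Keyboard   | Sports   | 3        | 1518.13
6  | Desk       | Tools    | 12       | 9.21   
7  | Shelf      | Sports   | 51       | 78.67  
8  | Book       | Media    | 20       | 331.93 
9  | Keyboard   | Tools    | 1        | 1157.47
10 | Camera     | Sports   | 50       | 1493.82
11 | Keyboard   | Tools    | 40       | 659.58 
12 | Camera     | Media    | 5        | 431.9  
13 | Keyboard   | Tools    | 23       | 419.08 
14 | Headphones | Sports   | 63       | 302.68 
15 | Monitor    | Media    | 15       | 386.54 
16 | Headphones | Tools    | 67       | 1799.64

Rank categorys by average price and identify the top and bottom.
SELECT category, AVG(price)
FROM sales
GROUP BY category
ORDER BY AVG(price)

All groups:
  Media: 500.53
  Sports: 848.33
  Tools: 880.21

Highest: Tools (880.21)
Lowest: Media (500.53)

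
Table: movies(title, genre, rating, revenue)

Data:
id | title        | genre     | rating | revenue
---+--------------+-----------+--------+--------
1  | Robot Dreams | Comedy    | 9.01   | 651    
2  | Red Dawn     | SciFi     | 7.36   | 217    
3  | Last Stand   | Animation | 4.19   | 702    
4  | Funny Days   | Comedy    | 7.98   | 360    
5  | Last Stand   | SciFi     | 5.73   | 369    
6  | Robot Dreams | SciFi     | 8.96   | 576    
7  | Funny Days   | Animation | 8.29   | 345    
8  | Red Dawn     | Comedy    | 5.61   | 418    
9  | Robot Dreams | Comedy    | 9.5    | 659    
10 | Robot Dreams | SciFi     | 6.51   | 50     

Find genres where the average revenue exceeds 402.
SELECT genre, AVG(revenue)
FROM movies
GROUP BY genre
HAVING AVG(revenue) > 402

Result:
  Animation: avg=523.50
  Comedy: avg=522.00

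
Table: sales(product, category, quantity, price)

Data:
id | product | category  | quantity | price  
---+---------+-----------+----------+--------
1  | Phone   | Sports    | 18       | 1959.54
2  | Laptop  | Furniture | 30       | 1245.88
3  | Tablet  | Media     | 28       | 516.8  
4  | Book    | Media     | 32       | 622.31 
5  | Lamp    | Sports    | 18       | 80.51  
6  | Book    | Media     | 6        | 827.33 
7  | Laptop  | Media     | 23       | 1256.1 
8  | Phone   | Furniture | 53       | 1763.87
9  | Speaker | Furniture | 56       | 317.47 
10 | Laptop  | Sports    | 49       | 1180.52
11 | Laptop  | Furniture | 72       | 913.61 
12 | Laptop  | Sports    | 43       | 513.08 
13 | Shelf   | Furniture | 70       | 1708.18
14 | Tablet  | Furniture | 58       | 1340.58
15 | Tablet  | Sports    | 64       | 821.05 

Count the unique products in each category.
SELECT category, COUNT(DISTINCT product)
FROM sales
GROUP BY category

Result:
  Furniture: 5 distinct
  Media: 3 distinct
  Sports: 4 distinct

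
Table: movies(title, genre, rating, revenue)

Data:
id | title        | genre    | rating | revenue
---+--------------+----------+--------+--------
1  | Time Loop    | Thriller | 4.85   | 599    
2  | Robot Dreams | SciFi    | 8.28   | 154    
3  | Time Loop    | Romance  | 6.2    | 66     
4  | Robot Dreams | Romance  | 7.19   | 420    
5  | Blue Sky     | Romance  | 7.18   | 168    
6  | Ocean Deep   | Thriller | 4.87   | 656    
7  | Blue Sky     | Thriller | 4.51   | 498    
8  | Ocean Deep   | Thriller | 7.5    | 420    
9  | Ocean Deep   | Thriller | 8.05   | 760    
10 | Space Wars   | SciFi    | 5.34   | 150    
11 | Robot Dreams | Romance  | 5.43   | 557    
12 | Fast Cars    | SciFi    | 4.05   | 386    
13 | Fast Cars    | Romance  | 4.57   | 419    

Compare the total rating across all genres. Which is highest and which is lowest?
SELECT genre, SUM(rating)
FROM movies
GROUP BY genre
ORDER BY SUM(rating)

All groups:
  SciFi: 17.67
  Thriller: 29.78
  Romance: 30.57

Highest: Romance (30.57)
Lowest: SciFi (17.67)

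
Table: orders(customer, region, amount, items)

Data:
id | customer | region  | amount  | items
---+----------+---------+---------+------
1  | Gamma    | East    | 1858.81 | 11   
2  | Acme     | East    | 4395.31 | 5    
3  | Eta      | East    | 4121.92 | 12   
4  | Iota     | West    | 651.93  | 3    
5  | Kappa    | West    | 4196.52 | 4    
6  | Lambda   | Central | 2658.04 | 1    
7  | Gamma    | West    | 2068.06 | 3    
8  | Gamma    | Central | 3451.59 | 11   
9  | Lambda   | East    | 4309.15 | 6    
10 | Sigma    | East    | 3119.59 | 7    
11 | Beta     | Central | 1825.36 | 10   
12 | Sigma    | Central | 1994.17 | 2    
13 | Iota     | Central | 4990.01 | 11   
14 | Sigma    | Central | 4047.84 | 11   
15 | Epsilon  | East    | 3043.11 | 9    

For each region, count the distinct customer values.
SELECT region, COUNT(DISTINCT customer)
FROM orders
GROUP BY region

Result:
  Central: 5 distinct
  East: 6 distinct
  West: 3 distinct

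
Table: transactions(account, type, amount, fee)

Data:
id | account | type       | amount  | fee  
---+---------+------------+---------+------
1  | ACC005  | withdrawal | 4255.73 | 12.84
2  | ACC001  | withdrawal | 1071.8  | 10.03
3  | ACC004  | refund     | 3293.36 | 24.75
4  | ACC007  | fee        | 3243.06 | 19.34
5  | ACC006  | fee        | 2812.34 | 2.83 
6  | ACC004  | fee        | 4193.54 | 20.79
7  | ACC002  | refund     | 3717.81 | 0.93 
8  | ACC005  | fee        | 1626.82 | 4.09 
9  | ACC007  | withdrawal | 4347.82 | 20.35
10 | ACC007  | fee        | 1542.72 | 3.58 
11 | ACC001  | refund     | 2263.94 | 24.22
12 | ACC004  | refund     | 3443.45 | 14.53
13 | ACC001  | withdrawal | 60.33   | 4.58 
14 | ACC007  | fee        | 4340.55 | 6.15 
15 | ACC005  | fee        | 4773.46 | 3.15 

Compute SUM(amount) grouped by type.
SELECT type, SUM(amount) as result
FROM transactions
GROUP BY type

Result:
  fee: 22532.49
  refund: 12718.56
  withdrawal: 9735.68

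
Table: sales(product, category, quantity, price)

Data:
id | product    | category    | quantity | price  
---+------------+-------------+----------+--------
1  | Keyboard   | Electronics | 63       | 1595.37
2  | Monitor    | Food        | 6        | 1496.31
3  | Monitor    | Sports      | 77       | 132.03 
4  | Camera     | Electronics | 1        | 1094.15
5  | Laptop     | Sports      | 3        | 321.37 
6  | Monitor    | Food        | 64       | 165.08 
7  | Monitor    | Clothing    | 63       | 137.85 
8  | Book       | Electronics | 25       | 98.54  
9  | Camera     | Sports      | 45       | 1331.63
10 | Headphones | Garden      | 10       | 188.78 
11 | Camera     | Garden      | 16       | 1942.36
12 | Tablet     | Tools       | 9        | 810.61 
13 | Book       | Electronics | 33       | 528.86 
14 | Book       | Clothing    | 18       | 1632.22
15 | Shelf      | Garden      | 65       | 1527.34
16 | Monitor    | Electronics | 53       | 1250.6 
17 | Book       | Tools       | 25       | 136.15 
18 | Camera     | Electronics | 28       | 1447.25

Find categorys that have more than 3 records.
SELECT category, COUNT(*) as cnt
FROM sales
GROUP BY category
HAVING COUNT(*) > 3

Result:
  Electronics: 6

Note: HAVING filters groups after aggregation, WHERE filters rows before.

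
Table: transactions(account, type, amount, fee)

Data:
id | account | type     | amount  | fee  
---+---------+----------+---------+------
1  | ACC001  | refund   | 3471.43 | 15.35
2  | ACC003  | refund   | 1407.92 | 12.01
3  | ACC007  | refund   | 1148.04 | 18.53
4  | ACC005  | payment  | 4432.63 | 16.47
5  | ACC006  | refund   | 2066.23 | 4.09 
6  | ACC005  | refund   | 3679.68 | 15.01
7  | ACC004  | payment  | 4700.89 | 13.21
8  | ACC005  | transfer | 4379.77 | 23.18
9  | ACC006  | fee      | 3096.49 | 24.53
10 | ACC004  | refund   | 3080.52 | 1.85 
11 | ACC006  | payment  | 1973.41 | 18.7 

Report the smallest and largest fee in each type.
SELECT type, MIN(fee), MAX(fee)
FROM transactions
GROUP BY type

Result:
  fee: min=24.53, max=24.53
  payment: min=13.21, max=18.70
  refund: min=1.85, max=18.53
  transfer: min=23.18, max=23.18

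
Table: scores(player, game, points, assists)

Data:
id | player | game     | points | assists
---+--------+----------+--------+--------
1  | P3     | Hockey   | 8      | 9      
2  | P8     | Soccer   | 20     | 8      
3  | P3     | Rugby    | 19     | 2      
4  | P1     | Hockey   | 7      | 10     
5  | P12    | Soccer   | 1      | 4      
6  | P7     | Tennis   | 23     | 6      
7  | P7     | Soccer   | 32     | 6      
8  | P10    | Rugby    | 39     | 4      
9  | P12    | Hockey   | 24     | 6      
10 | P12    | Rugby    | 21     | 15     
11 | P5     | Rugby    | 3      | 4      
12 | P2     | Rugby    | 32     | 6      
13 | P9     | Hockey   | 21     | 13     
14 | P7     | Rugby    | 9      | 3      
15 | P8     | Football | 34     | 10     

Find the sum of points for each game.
SELECT game, SUM(points) as result
FROM scores
GROUP BY game

Result:
  Football: 34
  Hockey: 60
  Rugby: 123
  Soccer: 53
  Tennis: 23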